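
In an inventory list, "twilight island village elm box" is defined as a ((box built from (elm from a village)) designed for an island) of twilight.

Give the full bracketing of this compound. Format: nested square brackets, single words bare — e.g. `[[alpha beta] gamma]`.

The outermost head in the paraphrase is "box" (specifically "island village elm box"), modified by "twilight".
"island village elm box" → head "box" (specifically "village elm box"), modifier "island".
"village elm box" → head "box", modifier "village elm".
"village elm" → head "elm", modifier "village".
So the structure is [twilight [island [[village elm] box]]].

[twilight [island [[village elm] box]]]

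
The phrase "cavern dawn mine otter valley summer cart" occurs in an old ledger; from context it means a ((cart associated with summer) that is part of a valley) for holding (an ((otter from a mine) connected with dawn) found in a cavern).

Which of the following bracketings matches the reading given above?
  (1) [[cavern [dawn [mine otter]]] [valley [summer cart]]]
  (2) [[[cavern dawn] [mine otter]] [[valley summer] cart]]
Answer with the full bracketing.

[[cavern [dawn [mine otter]]] [valley [summer cart]]]

The paraphrase's head is the "cart" part ("valley summer cart"); its modifier is "cavern dawn mine otter".
That top-level split, carried through the inner groups, gives [[cavern [dawn [mine otter]]] [valley [summer cart]]].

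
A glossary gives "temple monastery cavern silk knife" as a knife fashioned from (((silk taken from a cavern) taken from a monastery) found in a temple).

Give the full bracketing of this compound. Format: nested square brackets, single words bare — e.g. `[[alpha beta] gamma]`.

[[temple [monastery [cavern silk]]] knife]

Whole compound: head "knife", modifier "temple monastery cavern silk".
"temple monastery cavern silk" → head "silk" (specifically "monastery cavern silk"), modifier "temple".
"monastery cavern silk" → head "silk" (specifically "cavern silk"), modifier "monastery".
"cavern silk" → head "silk", modifier "cavern".
Assembled: [[temple [monastery [cavern silk]]] knife].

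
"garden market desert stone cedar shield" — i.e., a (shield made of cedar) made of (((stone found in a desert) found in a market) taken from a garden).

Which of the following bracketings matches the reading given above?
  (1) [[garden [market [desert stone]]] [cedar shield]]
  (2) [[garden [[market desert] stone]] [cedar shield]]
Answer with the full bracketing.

[[garden [market [desert stone]]] [cedar shield]]

The paraphrase's head is the "shield" part ("cedar shield"); its modifier is "garden market desert stone".
That top-level split, carried through the inner groups, gives [[garden [market [desert stone]]] [cedar shield]].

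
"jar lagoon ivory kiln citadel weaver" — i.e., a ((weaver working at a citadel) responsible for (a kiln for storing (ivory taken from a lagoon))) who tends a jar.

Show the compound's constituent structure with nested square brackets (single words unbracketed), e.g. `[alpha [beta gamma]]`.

The outermost head in the paraphrase is "weaver" (specifically "lagoon ivory kiln citadel weaver"), modified by "jar".
"lagoon ivory kiln citadel weaver" → head "weaver" (specifically "citadel weaver"), modifier "lagoon ivory kiln".
"lagoon ivory kiln" → head "kiln", modifier "lagoon ivory".
"lagoon ivory" → head "ivory", modifier "lagoon".
"citadel weaver" → head "weaver", modifier "citadel".
So the structure is [jar [[[lagoon ivory] kiln] [citadel weaver]]].

[jar [[[lagoon ivory] kiln] [citadel weaver]]]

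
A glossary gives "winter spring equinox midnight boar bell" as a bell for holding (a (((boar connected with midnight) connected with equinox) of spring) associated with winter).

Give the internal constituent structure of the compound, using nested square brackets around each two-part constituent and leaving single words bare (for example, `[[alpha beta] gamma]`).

The outermost head in the paraphrase is "bell", modified by "winter spring equinox midnight boar".
Within "winter spring equinox midnight boar", the head is "boar" (specifically "spring equinox midnight boar") and the modifier is "winter".
Within "spring equinox midnight boar", the head is "boar" (specifically "equinox midnight boar") and the modifier is "spring".
Within "equinox midnight boar", the head is "boar" (specifically "midnight boar") and the modifier is "equinox".
Within "midnight boar", the head is "boar" and the modifier is "midnight".
So the structure is [[winter [spring [equinox [midnight boar]]]] bell].

[[winter [spring [equinox [midnight boar]]]] bell]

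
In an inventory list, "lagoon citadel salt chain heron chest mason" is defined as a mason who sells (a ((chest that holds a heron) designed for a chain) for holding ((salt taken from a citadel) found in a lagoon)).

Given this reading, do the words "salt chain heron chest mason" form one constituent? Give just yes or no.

The top-level split is [lagoon citadel salt chain heron chest] [mason]; the full structure is [[[lagoon [citadel salt]] [chain [heron chest]]] mason].
"salt chain heron chest mason" straddles a constituent boundary, so it is not a single unit.

no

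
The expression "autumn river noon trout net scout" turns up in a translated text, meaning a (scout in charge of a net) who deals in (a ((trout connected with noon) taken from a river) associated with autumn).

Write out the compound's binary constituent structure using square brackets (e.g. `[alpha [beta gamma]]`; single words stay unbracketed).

Overall it is a kind of scout (specifically "net scout"); the modifier is "autumn river noon trout".
Within "autumn river noon trout", the head is "trout" (specifically "river noon trout") and the modifier is "autumn".
Within "river noon trout", the head is "trout" (specifically "noon trout") and the modifier is "river".
Within "noon trout", the head is "trout" and the modifier is "noon".
Within "net scout", the head is "scout" and the modifier is "net".
Putting it together: [[autumn [river [noon trout]]] [net scout]].

[[autumn [river [noon trout]]] [net scout]]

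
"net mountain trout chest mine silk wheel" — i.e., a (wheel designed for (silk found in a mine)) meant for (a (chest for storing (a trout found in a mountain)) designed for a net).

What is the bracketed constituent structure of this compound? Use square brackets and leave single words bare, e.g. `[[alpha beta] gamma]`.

[[net [[mountain trout] chest]] [[mine silk] wheel]]

Overall it is a kind of wheel (specifically "mine silk wheel"); the modifier is "net mountain trout chest".
"net mountain trout chest" → head "chest" (specifically "mountain trout chest"), modifier "net".
"mountain trout chest" → head "chest", modifier "mountain trout".
"mountain trout" → head "trout", modifier "mountain".
"mine silk wheel" → head "wheel", modifier "mine silk".
"mine silk" → head "silk", modifier "mine".
So the structure is [[net [[mountain trout] chest]] [[mine silk] wheel]].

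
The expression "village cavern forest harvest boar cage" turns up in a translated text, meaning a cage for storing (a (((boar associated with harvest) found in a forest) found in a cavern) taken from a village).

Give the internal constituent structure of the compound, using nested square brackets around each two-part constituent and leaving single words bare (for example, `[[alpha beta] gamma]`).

[[village [cavern [forest [harvest boar]]]] cage]

At the top level: head "cage"; modifier "village cavern forest harvest boar".
"village cavern forest harvest boar" → head "boar" (specifically "cavern forest harvest boar"), modifier "village".
"cavern forest harvest boar" → head "boar" (specifically "forest harvest boar"), modifier "cavern".
"forest harvest boar" → head "boar" (specifically "harvest boar"), modifier "forest".
"harvest boar" → head "boar", modifier "harvest".
So the structure is [[village [cavern [forest [harvest boar]]]] cage].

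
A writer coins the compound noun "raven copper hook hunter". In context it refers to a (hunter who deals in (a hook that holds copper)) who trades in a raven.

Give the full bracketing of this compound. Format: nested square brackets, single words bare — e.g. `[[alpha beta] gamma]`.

[raven [[copper hook] hunter]]

Overall it is a kind of hunter (specifically "copper hook hunter"); the modifier is "raven".
Inside "copper hook hunter": head "hunter", modifier "copper hook".
Inside "copper hook": head "hook", modifier "copper".
Putting it together: [raven [[copper hook] hunter]].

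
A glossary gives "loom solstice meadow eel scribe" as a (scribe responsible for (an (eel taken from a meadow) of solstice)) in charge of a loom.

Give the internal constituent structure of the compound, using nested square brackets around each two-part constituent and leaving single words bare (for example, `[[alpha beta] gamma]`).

Whole compound: head "scribe" (specifically "solstice meadow eel scribe"), modifier "loom".
Within "solstice meadow eel scribe", the head is "scribe" and the modifier is "solstice meadow eel".
Within "solstice meadow eel", the head is "eel" (specifically "meadow eel") and the modifier is "solstice".
Within "meadow eel", the head is "eel" and the modifier is "meadow".
Assembled: [loom [[solstice [meadow eel]] scribe]].

[loom [[solstice [meadow eel]] scribe]]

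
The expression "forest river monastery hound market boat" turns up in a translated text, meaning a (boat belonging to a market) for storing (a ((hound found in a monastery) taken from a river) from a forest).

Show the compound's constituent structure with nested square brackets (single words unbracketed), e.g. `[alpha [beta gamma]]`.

[[forest [river [monastery hound]]] [market boat]]

Whole compound: head "boat" (specifically "market boat"), modifier "forest river monastery hound".
Inside "forest river monastery hound": head "hound" (specifically "river monastery hound"), modifier "forest".
Inside "river monastery hound": head "hound" (specifically "monastery hound"), modifier "river".
Inside "monastery hound": head "hound", modifier "monastery".
Inside "market boat": head "boat", modifier "market".
Assembled: [[forest [river [monastery hound]]] [market boat]].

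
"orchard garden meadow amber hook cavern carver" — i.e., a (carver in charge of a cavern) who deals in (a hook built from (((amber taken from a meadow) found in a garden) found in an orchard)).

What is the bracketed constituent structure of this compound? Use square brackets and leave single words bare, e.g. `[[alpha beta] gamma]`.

Whole compound: head "carver" (specifically "cavern carver"), modifier "orchard garden meadow amber hook".
Inside "orchard garden meadow amber hook": head "hook", modifier "orchard garden meadow amber".
Inside "orchard garden meadow amber": head "amber" (specifically "garden meadow amber"), modifier "orchard".
Inside "garden meadow amber": head "amber" (specifically "meadow amber"), modifier "garden".
Inside "meadow amber": head "amber", modifier "meadow".
Inside "cavern carver": head "carver", modifier "cavern".
Assembled: [[[orchard [garden [meadow amber]]] hook] [cavern carver]].

[[[orchard [garden [meadow amber]]] hook] [cavern carver]]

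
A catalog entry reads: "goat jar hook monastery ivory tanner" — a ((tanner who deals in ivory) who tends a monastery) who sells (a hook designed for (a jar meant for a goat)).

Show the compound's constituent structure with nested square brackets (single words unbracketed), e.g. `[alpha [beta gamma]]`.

[[[goat jar] hook] [monastery [ivory tanner]]]

Overall it is a kind of tanner (specifically "monastery ivory tanner"); the modifier is "goat jar hook".
Within "goat jar hook", the head is "hook" and the modifier is "goat jar".
Within "goat jar", the head is "jar" and the modifier is "goat".
Within "monastery ivory tanner", the head is "tanner" (specifically "ivory tanner") and the modifier is "monastery".
Within "ivory tanner", the head is "tanner" and the modifier is "ivory".
Assembled: [[[goat jar] hook] [monastery [ivory tanner]]].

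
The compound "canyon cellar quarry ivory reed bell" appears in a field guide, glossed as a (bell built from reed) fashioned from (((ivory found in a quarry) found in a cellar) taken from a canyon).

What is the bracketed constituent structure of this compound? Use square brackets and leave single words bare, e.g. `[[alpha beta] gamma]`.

Overall it is a kind of bell (specifically "reed bell"); the modifier is "canyon cellar quarry ivory".
"canyon cellar quarry ivory" → head "ivory" (specifically "cellar quarry ivory"), modifier "canyon".
"cellar quarry ivory" → head "ivory" (specifically "quarry ivory"), modifier "cellar".
"quarry ivory" → head "ivory", modifier "quarry".
"reed bell" → head "bell", modifier "reed".
Putting it together: [[canyon [cellar [quarry ivory]]] [reed bell]].

[[canyon [cellar [quarry ivory]]] [reed bell]]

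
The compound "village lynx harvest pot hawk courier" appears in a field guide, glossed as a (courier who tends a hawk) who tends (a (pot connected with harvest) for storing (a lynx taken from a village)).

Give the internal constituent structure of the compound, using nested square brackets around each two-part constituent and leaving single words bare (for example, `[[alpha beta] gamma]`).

Overall it is a kind of courier (specifically "hawk courier"); the modifier is "village lynx harvest pot".
Inside "village lynx harvest pot": head "pot" (specifically "harvest pot"), modifier "village lynx".
Inside "village lynx": head "lynx", modifier "village".
Inside "harvest pot": head "pot", modifier "harvest".
Inside "hawk courier": head "courier", modifier "hawk".
So the structure is [[[village lynx] [harvest pot]] [hawk courier]].

[[[village lynx] [harvest pot]] [hawk courier]]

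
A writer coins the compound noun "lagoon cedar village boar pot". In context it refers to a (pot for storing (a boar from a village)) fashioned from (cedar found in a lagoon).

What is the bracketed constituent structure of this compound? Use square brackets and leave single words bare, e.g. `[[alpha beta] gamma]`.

[[lagoon cedar] [[village boar] pot]]

Overall it is a kind of pot (specifically "village boar pot"); the modifier is "lagoon cedar".
Inside "lagoon cedar": head "cedar", modifier "lagoon".
Inside "village boar pot": head "pot", modifier "village boar".
Inside "village boar": head "boar", modifier "village".
Assembled: [[lagoon cedar] [[village boar] pot]].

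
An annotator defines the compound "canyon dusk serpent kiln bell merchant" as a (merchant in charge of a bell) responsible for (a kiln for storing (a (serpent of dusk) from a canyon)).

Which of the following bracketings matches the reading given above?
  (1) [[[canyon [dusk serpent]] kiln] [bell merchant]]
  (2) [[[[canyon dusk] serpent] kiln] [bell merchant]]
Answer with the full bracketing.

[[[canyon [dusk serpent]] kiln] [bell merchant]]

The paraphrase's head is the "merchant" part ("bell merchant"); its modifier is "canyon dusk serpent kiln".
That top-level split, carried through the inner groups, gives [[[canyon [dusk serpent]] kiln] [bell merchant]].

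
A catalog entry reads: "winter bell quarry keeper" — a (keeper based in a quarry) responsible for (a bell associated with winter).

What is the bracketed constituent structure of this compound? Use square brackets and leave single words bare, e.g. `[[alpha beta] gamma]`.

At the top level: head "keeper" (specifically "quarry keeper"); modifier "winter bell".
Within "winter bell", the head is "bell" and the modifier is "winter".
Within "quarry keeper", the head is "keeper" and the modifier is "quarry".
Putting it together: [[winter bell] [quarry keeper]].

[[winter bell] [quarry keeper]]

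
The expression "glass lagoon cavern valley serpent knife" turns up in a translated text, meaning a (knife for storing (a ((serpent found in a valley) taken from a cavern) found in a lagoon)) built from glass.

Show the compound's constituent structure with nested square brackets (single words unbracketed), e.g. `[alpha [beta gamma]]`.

Overall it is a kind of knife (specifically "lagoon cavern valley serpent knife"); the modifier is "glass".
Within "lagoon cavern valley serpent knife", the head is "knife" and the modifier is "lagoon cavern valley serpent".
Within "lagoon cavern valley serpent", the head is "serpent" (specifically "cavern valley serpent") and the modifier is "lagoon".
Within "cavern valley serpent", the head is "serpent" (specifically "valley serpent") and the modifier is "cavern".
Within "valley serpent", the head is "serpent" and the modifier is "valley".
Assembled: [glass [[lagoon [cavern [valley serpent]]] knife]].

[glass [[lagoon [cavern [valley serpent]]] knife]]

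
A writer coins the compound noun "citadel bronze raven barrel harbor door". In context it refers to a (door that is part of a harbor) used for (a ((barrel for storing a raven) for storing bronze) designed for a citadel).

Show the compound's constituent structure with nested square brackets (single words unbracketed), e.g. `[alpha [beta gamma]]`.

[[citadel [bronze [raven barrel]]] [harbor door]]

Whole compound: head "door" (specifically "harbor door"), modifier "citadel bronze raven barrel".
Within "citadel bronze raven barrel", the head is "barrel" (specifically "bronze raven barrel") and the modifier is "citadel".
Within "bronze raven barrel", the head is "barrel" (specifically "raven barrel") and the modifier is "bronze".
Within "raven barrel", the head is "barrel" and the modifier is "raven".
Within "harbor door", the head is "door" and the modifier is "harbor".
Putting it together: [[citadel [bronze [raven barrel]]] [harbor door]].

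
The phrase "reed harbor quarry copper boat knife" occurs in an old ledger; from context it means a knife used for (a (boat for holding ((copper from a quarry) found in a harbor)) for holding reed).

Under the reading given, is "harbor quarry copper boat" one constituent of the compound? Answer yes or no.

The paraphrase groups the words so that "harbor quarry copper boat" is one unit: it corresponds to a single parenthesized sub-phrase.
The full structure is [[reed [[harbor [quarry copper]] boat]] knife], in which [harbor quarry copper boat] is a constituent.

yes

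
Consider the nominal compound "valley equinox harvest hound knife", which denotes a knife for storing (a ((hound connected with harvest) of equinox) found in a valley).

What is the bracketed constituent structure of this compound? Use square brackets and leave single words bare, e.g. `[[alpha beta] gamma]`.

Overall it is a kind of knife; the modifier is "valley equinox harvest hound".
Within "valley equinox harvest hound", the head is "hound" (specifically "equinox harvest hound") and the modifier is "valley".
Within "equinox harvest hound", the head is "hound" (specifically "harvest hound") and the modifier is "equinox".
Within "harvest hound", the head is "hound" and the modifier is "harvest".
Putting it together: [[valley [equinox [harvest hound]]] knife].

[[valley [equinox [harvest hound]]] knife]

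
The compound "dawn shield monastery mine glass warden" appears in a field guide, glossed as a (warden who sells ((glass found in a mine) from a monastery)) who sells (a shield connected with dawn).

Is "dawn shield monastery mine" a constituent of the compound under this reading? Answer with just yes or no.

The top-level split is [dawn shield] [monastery mine glass warden]; the full structure is [[dawn shield] [[monastery [mine glass]] warden]].
"dawn shield monastery mine" straddles a constituent boundary, so it is not a single unit.

no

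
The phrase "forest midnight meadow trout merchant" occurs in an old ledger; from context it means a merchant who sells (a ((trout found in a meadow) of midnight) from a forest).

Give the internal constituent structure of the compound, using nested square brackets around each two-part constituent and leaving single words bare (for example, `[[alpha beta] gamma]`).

Whole compound: head "merchant", modifier "forest midnight meadow trout".
"forest midnight meadow trout" → head "trout" (specifically "midnight meadow trout"), modifier "forest".
"midnight meadow trout" → head "trout" (specifically "meadow trout"), modifier "midnight".
"meadow trout" → head "trout", modifier "meadow".
Assembled: [[forest [midnight [meadow trout]]] merchant].

[[forest [midnight [meadow trout]]] merchant]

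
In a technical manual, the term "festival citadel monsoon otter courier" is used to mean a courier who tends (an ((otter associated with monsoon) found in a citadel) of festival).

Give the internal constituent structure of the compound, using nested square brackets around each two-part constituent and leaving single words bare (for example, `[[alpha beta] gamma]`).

At the top level: head "courier"; modifier "festival citadel monsoon otter".
"festival citadel monsoon otter" → head "otter" (specifically "citadel monsoon otter"), modifier "festival".
"citadel monsoon otter" → head "otter" (specifically "monsoon otter"), modifier "citadel".
"monsoon otter" → head "otter", modifier "monsoon".
Assembled: [[festival [citadel [monsoon otter]]] courier].

[[festival [citadel [monsoon otter]]] courier]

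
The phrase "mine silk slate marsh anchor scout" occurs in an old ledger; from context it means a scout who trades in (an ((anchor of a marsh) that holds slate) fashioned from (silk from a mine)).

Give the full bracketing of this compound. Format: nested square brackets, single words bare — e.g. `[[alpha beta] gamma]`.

[[[mine silk] [slate [marsh anchor]]] scout]

Overall it is a kind of scout; the modifier is "mine silk slate marsh anchor".
Within "mine silk slate marsh anchor", the head is "anchor" (specifically "slate marsh anchor") and the modifier is "mine silk".
Within "mine silk", the head is "silk" and the modifier is "mine".
Within "slate marsh anchor", the head is "anchor" (specifically "marsh anchor") and the modifier is "slate".
Within "marsh anchor", the head is "anchor" and the modifier is "marsh".
So the structure is [[[mine silk] [slate [marsh anchor]]] scout].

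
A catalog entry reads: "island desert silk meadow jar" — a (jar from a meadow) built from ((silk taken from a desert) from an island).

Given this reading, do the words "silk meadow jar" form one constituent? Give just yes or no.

The top-level split is [island desert silk] [meadow jar]; the full structure is [[island [desert silk]] [meadow jar]].
"silk meadow jar" straddles a constituent boundary, so it is not a single unit.

no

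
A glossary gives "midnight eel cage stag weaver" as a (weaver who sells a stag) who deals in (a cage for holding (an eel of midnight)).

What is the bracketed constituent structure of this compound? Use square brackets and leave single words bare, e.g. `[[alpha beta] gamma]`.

Overall it is a kind of weaver (specifically "stag weaver"); the modifier is "midnight eel cage".
Within "midnight eel cage", the head is "cage" and the modifier is "midnight eel".
Within "midnight eel", the head is "eel" and the modifier is "midnight".
Within "stag weaver", the head is "weaver" and the modifier is "stag".
Putting it together: [[[midnight eel] cage] [stag weaver]].

[[[midnight eel] cage] [stag weaver]]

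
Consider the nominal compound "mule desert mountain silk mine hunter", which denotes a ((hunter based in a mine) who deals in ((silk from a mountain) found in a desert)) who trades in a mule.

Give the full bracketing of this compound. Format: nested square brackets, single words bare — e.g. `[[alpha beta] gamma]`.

The outermost head in the paraphrase is "hunter" (specifically "desert mountain silk mine hunter"), modified by "mule".
Inside "desert mountain silk mine hunter": head "hunter" (specifically "mine hunter"), modifier "desert mountain silk".
Inside "desert mountain silk": head "silk" (specifically "mountain silk"), modifier "desert".
Inside "mountain silk": head "silk", modifier "mountain".
Inside "mine hunter": head "hunter", modifier "mine".
So the structure is [mule [[desert [mountain silk]] [mine hunter]]].

[mule [[desert [mountain silk]] [mine hunter]]]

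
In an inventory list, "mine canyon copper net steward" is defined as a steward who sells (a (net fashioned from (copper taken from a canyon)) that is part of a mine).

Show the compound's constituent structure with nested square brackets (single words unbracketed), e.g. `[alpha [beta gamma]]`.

Whole compound: head "steward", modifier "mine canyon copper net".
Within "mine canyon copper net", the head is "net" (specifically "canyon copper net") and the modifier is "mine".
Within "canyon copper net", the head is "net" and the modifier is "canyon copper".
Within "canyon copper", the head is "copper" and the modifier is "canyon".
So the structure is [[mine [[canyon copper] net]] steward].

[[mine [[canyon copper] net]] steward]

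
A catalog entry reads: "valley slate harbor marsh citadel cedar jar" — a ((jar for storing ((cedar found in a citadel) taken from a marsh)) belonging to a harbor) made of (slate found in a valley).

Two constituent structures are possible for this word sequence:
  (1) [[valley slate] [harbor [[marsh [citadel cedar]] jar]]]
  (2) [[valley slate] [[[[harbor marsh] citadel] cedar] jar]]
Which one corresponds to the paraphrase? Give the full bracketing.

The paraphrase's head is the "jar" part ("harbor marsh citadel cedar jar"); its modifier is "valley slate".
That top-level split, carried through the inner groups, gives [[valley slate] [harbor [[marsh [citadel cedar]] jar]]].

[[valley slate] [harbor [[marsh [citadel cedar]] jar]]]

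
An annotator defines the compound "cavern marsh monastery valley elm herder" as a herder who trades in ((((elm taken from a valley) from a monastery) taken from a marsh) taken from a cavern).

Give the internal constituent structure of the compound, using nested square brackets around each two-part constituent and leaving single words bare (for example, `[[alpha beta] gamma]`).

[[cavern [marsh [monastery [valley elm]]]] herder]

The outermost head in the paraphrase is "herder", modified by "cavern marsh monastery valley elm".
Inside "cavern marsh monastery valley elm": head "elm" (specifically "marsh monastery valley elm"), modifier "cavern".
Inside "marsh monastery valley elm": head "elm" (specifically "monastery valley elm"), modifier "marsh".
Inside "monastery valley elm": head "elm" (specifically "valley elm"), modifier "monastery".
Inside "valley elm": head "elm", modifier "valley".
Putting it together: [[cavern [marsh [monastery [valley elm]]]] herder].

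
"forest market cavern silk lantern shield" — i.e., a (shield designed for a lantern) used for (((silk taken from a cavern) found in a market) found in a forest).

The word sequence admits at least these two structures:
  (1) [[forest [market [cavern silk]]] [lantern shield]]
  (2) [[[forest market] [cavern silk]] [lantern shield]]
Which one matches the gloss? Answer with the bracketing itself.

The paraphrase's head is the "shield" part ("lantern shield"); its modifier is "forest market cavern silk".
That top-level split, carried through the inner groups, gives [[forest [market [cavern silk]]] [lantern shield]].

[[forest [market [cavern silk]]] [lantern shield]]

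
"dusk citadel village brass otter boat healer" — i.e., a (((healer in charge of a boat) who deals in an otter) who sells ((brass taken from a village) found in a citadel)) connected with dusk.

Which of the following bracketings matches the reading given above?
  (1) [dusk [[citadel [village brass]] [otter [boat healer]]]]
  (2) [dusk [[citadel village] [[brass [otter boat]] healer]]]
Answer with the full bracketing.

The paraphrase's head is the "healer" part ("citadel village brass otter boat healer"); its modifier is "dusk".
That top-level split, carried through the inner groups, gives [dusk [[citadel [village brass]] [otter [boat healer]]]].

[dusk [[citadel [village brass]] [otter [boat healer]]]]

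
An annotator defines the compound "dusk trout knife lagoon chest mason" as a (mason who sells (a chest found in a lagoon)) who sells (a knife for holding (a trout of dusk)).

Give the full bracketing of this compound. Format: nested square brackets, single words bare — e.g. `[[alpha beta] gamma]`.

The outermost head in the paraphrase is "mason" (specifically "lagoon chest mason"), modified by "dusk trout knife".
Within "dusk trout knife", the head is "knife" and the modifier is "dusk trout".
Within "dusk trout", the head is "trout" and the modifier is "dusk".
Within "lagoon chest mason", the head is "mason" and the modifier is "lagoon chest".
Within "lagoon chest", the head is "chest" and the modifier is "lagoon".
Putting it together: [[[dusk trout] knife] [[lagoon chest] mason]].

[[[dusk trout] knife] [[lagoon chest] mason]]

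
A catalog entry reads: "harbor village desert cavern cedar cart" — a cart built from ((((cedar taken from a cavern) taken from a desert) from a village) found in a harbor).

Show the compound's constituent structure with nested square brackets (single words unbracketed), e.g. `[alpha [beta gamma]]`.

[[harbor [village [desert [cavern cedar]]]] cart]

The outermost head in the paraphrase is "cart", modified by "harbor village desert cavern cedar".
Within "harbor village desert cavern cedar", the head is "cedar" (specifically "village desert cavern cedar") and the modifier is "harbor".
Within "village desert cavern cedar", the head is "cedar" (specifically "desert cavern cedar") and the modifier is "village".
Within "desert cavern cedar", the head is "cedar" (specifically "cavern cedar") and the modifier is "desert".
Within "cavern cedar", the head is "cedar" and the modifier is "cavern".
So the structure is [[harbor [village [desert [cavern cedar]]]] cart].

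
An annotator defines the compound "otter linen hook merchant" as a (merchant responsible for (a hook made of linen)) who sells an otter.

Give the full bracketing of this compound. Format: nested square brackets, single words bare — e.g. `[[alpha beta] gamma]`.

[otter [[linen hook] merchant]]

Whole compound: head "merchant" (specifically "linen hook merchant"), modifier "otter".
"linen hook merchant" → head "merchant", modifier "linen hook".
"linen hook" → head "hook", modifier "linen".
Assembled: [otter [[linen hook] merchant]].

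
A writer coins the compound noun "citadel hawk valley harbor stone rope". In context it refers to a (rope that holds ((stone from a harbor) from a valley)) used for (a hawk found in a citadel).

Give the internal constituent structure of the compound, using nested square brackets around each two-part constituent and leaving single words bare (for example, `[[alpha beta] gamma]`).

[[citadel hawk] [[valley [harbor stone]] rope]]

Overall it is a kind of rope (specifically "valley harbor stone rope"); the modifier is "citadel hawk".
Within "citadel hawk", the head is "hawk" and the modifier is "citadel".
Within "valley harbor stone rope", the head is "rope" and the modifier is "valley harbor stone".
Within "valley harbor stone", the head is "stone" (specifically "harbor stone") and the modifier is "valley".
Within "harbor stone", the head is "stone" and the modifier is "harbor".
Assembled: [[citadel hawk] [[valley [harbor stone]] rope]].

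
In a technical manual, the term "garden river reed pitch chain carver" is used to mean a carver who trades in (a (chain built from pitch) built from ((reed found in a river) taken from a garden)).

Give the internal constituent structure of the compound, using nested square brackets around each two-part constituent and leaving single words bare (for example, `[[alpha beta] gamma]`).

[[[garden [river reed]] [pitch chain]] carver]

At the top level: head "carver"; modifier "garden river reed pitch chain".
Within "garden river reed pitch chain", the head is "chain" (specifically "pitch chain") and the modifier is "garden river reed".
Within "garden river reed", the head is "reed" (specifically "river reed") and the modifier is "garden".
Within "river reed", the head is "reed" and the modifier is "river".
Within "pitch chain", the head is "chain" and the modifier is "pitch".
Putting it together: [[[garden [river reed]] [pitch chain]] carver].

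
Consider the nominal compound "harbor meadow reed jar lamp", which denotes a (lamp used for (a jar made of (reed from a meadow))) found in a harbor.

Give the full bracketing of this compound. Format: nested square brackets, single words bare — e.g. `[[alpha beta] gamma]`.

[harbor [[[meadow reed] jar] lamp]]

Whole compound: head "lamp" (specifically "meadow reed jar lamp"), modifier "harbor".
Inside "meadow reed jar lamp": head "lamp", modifier "meadow reed jar".
Inside "meadow reed jar": head "jar", modifier "meadow reed".
Inside "meadow reed": head "reed", modifier "meadow".
Assembled: [harbor [[[meadow reed] jar] lamp]].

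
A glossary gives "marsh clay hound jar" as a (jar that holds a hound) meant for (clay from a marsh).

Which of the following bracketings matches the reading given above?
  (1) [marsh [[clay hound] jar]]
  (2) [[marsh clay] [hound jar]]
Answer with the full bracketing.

The paraphrase's head is the "jar" part ("hound jar"); its modifier is "marsh clay".
That top-level split, carried through the inner groups, gives [[marsh clay] [hound jar]].

[[marsh clay] [hound jar]]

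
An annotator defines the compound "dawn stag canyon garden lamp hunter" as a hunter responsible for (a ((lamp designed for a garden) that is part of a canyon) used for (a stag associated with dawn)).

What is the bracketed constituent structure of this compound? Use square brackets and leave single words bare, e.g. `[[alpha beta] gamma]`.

At the top level: head "hunter"; modifier "dawn stag canyon garden lamp".
"dawn stag canyon garden lamp" → head "lamp" (specifically "canyon garden lamp"), modifier "dawn stag".
"dawn stag" → head "stag", modifier "dawn".
"canyon garden lamp" → head "lamp" (specifically "garden lamp"), modifier "canyon".
"garden lamp" → head "lamp", modifier "garden".
Assembled: [[[dawn stag] [canyon [garden lamp]]] hunter].

[[[dawn stag] [canyon [garden lamp]]] hunter]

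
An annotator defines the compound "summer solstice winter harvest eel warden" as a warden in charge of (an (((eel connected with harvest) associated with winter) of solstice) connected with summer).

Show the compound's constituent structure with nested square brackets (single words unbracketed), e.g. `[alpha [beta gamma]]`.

[[summer [solstice [winter [harvest eel]]]] warden]

Whole compound: head "warden", modifier "summer solstice winter harvest eel".
Inside "summer solstice winter harvest eel": head "eel" (specifically "solstice winter harvest eel"), modifier "summer".
Inside "solstice winter harvest eel": head "eel" (specifically "winter harvest eel"), modifier "solstice".
Inside "winter harvest eel": head "eel" (specifically "harvest eel"), modifier "winter".
Inside "harvest eel": head "eel", modifier "harvest".
So the structure is [[summer [solstice [winter [harvest eel]]]] warden].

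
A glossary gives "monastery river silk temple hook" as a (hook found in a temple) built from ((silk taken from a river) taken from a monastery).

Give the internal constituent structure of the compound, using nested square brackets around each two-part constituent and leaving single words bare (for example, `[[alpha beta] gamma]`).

Whole compound: head "hook" (specifically "temple hook"), modifier "monastery river silk".
Inside "monastery river silk": head "silk" (specifically "river silk"), modifier "monastery".
Inside "river silk": head "silk", modifier "river".
Inside "temple hook": head "hook", modifier "temple".
So the structure is [[monastery [river silk]] [temple hook]].

[[monastery [river silk]] [temple hook]]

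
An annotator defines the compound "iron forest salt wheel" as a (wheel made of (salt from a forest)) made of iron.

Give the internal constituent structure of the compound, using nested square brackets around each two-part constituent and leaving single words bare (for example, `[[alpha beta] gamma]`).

Overall it is a kind of wheel (specifically "forest salt wheel"); the modifier is "iron".
"forest salt wheel" → head "wheel", modifier "forest salt".
"forest salt" → head "salt", modifier "forest".
Assembled: [iron [[forest salt] wheel]].

[iron [[forest salt] wheel]]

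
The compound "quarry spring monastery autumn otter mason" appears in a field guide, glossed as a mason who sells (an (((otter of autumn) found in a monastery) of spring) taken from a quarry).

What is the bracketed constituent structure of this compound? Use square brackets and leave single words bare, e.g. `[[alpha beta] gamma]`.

[[quarry [spring [monastery [autumn otter]]]] mason]

The outermost head in the paraphrase is "mason", modified by "quarry spring monastery autumn otter".
Within "quarry spring monastery autumn otter", the head is "otter" (specifically "spring monastery autumn otter") and the modifier is "quarry".
Within "spring monastery autumn otter", the head is "otter" (specifically "monastery autumn otter") and the modifier is "spring".
Within "monastery autumn otter", the head is "otter" (specifically "autumn otter") and the modifier is "monastery".
Within "autumn otter", the head is "otter" and the modifier is "autumn".
Putting it together: [[quarry [spring [monastery [autumn otter]]]] mason].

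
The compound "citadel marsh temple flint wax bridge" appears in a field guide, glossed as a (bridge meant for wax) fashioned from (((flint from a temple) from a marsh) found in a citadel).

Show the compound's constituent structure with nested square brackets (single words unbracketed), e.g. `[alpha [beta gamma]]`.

[[citadel [marsh [temple flint]]] [wax bridge]]

The outermost head in the paraphrase is "bridge" (specifically "wax bridge"), modified by "citadel marsh temple flint".
Within "citadel marsh temple flint", the head is "flint" (specifically "marsh temple flint") and the modifier is "citadel".
Within "marsh temple flint", the head is "flint" (specifically "temple flint") and the modifier is "marsh".
Within "temple flint", the head is "flint" and the modifier is "temple".
Within "wax bridge", the head is "bridge" and the modifier is "wax".
Putting it together: [[citadel [marsh [temple flint]]] [wax bridge]].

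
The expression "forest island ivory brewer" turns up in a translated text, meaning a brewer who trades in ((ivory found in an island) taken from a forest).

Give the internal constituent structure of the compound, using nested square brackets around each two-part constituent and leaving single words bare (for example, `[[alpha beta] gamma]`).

The outermost head in the paraphrase is "brewer", modified by "forest island ivory".
Within "forest island ivory", the head is "ivory" (specifically "island ivory") and the modifier is "forest".
Within "island ivory", the head is "ivory" and the modifier is "island".
Assembled: [[forest [island ivory]] brewer].

[[forest [island ivory]] brewer]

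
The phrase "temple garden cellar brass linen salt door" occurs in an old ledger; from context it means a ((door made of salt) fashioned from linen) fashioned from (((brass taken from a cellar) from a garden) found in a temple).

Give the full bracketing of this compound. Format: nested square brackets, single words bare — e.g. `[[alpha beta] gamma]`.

[[temple [garden [cellar brass]]] [linen [salt door]]]

Whole compound: head "door" (specifically "linen salt door"), modifier "temple garden cellar brass".
Within "temple garden cellar brass", the head is "brass" (specifically "garden cellar brass") and the modifier is "temple".
Within "garden cellar brass", the head is "brass" (specifically "cellar brass") and the modifier is "garden".
Within "cellar brass", the head is "brass" and the modifier is "cellar".
Within "linen salt door", the head is "door" (specifically "salt door") and the modifier is "linen".
Within "salt door", the head is "door" and the modifier is "salt".
Putting it together: [[temple [garden [cellar brass]]] [linen [salt door]]].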